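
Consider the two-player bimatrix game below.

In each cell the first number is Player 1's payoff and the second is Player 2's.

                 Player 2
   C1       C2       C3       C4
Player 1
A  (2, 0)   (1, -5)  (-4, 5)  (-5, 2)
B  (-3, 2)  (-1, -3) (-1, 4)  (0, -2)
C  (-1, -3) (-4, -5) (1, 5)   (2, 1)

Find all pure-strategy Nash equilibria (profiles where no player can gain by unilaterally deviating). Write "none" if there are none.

Player 1 against C1: payoffs 2, -3, -1 → best response A.
Player 1 against C2: payoffs 1, -1, -4 → best response A.
Player 1 against C3: payoffs -4, -1, 1 → best response C.
Player 1 against C4: payoffs -5, 0, 2 → best response C.
Player 2 against A: payoffs 0, -5, 5, 2 → best response C3.
Player 2 against B: payoffs 2, -3, 4, -2 → best response C3.
Player 2 against C: payoffs -3, -5, 5, 1 → best response C3.
Mutual best responses: (C, C3).

The unique pure-strategy Nash equilibrium is (C, C3).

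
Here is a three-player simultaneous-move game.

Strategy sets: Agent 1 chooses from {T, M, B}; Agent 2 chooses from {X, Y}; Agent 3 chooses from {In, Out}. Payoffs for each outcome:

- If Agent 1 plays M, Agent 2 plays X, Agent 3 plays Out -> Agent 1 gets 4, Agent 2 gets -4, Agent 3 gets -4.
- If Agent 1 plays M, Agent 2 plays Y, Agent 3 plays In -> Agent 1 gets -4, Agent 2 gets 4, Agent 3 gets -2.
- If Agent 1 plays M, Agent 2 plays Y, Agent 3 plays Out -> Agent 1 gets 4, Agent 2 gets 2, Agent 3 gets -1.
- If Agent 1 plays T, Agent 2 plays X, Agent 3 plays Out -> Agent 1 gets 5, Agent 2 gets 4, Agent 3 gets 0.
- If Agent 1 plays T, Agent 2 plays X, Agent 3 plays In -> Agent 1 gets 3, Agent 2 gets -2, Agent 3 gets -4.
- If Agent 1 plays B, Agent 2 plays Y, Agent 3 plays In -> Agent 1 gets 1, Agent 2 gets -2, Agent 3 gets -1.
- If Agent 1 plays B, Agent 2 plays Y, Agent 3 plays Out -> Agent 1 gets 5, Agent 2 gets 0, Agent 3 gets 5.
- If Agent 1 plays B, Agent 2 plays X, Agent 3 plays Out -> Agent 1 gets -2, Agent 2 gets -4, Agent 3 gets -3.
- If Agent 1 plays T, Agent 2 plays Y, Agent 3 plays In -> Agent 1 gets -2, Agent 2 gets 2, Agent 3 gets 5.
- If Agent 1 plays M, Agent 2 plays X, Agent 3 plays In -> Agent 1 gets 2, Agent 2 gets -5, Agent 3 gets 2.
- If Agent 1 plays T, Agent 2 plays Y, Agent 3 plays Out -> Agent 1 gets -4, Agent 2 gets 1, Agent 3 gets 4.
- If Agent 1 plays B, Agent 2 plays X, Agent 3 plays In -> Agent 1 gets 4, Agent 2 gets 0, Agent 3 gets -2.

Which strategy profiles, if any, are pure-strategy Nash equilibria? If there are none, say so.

(T, X, Out) and (B, X, In) and (B, Y, Out)

Check each profile: it is a Nash equilibrium iff no player can strictly gain by switching unilaterally.
(T, X, In): Agent 1 can switch to B (3 → 4). Not NE.
(T, X, Out): Agent 1 gets 5, best alternative 4; Agent 2 gets 4, best alternative 1; Agent 3 gets 0, best alternative -4. No profitable deviation — NE.
(T, Y, In): Agent 1 can switch to B (-2 → 1). Not NE.
(T, Y, Out): Agent 1 can switch to M (-4 → 4). Not NE.
(M, X, In): Agent 1 can switch to T (2 → 3). Not NE.
(M, X, Out): Agent 1 can switch to T (4 → 5). Not NE.
(M, Y, In): Agent 1 can switch to T (-4 → -2). Not NE.
(B, X, In): Agent 1 gets 4, best alternative 3; Agent 2 gets 0, best alternative -2; Agent 3 gets -2, best alternative -3. No profitable deviation — NE.
(B, Y, Out): Agent 1 gets 5, best alternative 4; Agent 2 gets 0, best alternative -4; Agent 3 gets 5, best alternative -1. No profitable deviation — NE.
(The remaining 3 profiles each have a profitable deviation by the same check.)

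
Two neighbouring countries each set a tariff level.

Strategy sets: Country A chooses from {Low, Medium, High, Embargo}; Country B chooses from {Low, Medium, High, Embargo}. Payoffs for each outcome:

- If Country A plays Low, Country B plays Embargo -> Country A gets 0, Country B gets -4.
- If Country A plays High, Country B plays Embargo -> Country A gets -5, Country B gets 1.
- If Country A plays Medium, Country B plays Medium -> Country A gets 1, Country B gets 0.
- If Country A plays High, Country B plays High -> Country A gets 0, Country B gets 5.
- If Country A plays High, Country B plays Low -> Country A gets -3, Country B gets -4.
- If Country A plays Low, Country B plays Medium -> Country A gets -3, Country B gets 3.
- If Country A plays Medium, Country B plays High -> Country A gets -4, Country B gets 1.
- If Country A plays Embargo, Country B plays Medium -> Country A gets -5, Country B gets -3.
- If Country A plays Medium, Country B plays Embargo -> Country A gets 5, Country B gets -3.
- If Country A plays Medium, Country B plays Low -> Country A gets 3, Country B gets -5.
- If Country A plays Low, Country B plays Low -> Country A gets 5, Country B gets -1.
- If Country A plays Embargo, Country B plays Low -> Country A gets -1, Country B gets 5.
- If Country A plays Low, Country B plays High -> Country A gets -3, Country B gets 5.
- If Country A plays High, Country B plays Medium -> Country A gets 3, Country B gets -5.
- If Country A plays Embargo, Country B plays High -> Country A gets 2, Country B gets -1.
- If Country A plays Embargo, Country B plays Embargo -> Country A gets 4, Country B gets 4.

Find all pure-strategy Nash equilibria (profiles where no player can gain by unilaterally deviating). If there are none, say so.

(Low, Low): Country B can switch to Medium (-1 → 3). Not NE.
(Low, Medium): Country A can switch to Medium (-3 → 1). Not NE.
(Low, High): Country A can switch to High (-3 → 0). Not NE.
(Low, Embargo): Country A can switch to Medium (0 → 5). Not NE.
(Medium, Low): Country A can switch to Low (3 → 5). Not NE.
(Medium, Medium): Country A can switch to High (1 → 3). Not NE.
(Medium, High): Country A can switch to Low (-4 → -3). Not NE.
(Medium, Embargo): Country B can switch to Medium (-3 → 0). Not NE.
(The remaining 8 profiles each have a profitable deviation by the same check.)

none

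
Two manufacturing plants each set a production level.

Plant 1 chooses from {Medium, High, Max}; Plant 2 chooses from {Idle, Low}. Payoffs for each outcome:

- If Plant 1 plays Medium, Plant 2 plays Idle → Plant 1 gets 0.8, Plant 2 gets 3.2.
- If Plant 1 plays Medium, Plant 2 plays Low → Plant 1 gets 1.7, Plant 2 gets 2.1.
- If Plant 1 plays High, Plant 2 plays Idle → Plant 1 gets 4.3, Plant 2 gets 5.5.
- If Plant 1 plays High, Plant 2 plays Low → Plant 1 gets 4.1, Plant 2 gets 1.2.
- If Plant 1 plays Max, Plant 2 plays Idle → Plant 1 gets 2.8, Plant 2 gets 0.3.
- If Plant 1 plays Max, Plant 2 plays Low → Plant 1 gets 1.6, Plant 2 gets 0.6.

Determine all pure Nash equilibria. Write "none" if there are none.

(Medium, Idle): Plant 1 can switch to High (0.8 → 4.3). Not NE.
(Medium, Low): Plant 1 can switch to High (1.7 → 4.1). Not NE.
(High, Idle): Plant 1 gets 4.3, best alternative 2.8; Plant 2 gets 5.5, best alternative 1.2. No profitable deviation — NE.
(High, Low): Plant 2 can switch to Idle (1.2 → 5.5). Not NE.
(Max, Idle): Plant 1 can switch to High (2.8 → 4.3). Not NE.
(Max, Low): Plant 1 can switch to Medium (1.6 → 1.7). Not NE.

The unique pure-strategy Nash equilibrium is (High, Idle).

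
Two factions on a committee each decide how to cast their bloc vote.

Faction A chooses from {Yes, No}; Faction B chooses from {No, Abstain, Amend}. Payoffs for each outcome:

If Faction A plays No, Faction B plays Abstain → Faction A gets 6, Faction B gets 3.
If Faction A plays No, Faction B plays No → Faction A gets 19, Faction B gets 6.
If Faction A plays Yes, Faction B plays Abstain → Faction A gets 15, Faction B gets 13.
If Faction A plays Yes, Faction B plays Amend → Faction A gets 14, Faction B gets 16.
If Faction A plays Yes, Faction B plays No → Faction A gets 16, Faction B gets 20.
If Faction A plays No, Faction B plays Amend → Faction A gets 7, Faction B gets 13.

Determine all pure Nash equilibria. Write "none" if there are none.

Faction A against No: payoffs 16, 19 → best response No.
Faction A against Abstain: payoffs 15, 6 → best response Yes.
Faction A against Amend: payoffs 14, 7 → best response Yes.
Faction B against Yes: payoffs 20, 13, 16 → best response No.
Faction B against No: payoffs 6, 3, 13 → best response Amend.
No profile is a mutual best response for all players.

There is no pure-strategy Nash equilibrium.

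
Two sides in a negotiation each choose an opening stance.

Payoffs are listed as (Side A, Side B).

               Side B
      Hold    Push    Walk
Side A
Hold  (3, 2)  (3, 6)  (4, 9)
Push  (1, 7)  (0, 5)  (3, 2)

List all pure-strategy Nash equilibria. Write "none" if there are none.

Side A against Hold: payoffs 3, 1 → best response Hold.
Side A against Push: payoffs 3, 0 → best response Hold.
Side A against Walk: payoffs 4, 3 → best response Hold.
Side B against Hold: payoffs 2, 6, 9 → best response Walk.
Side B against Push: payoffs 7, 5, 2 → best response Hold.
Mutual best responses: (Hold, Walk).

(Hold, Walk)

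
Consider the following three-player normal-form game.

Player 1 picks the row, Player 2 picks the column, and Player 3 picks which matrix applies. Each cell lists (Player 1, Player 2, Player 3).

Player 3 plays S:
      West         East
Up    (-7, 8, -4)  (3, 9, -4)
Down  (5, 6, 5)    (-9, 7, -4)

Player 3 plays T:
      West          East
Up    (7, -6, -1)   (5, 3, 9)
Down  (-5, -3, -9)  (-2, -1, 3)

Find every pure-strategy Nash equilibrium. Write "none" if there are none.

Player 1 against (West, S): payoffs -7, 5 → best response Down.
Player 1 against (West, T): payoffs 7, -5 → best response Up.
Player 1 against (East, S): payoffs 3, -9 → best response Up.
Player 1 against (East, T): payoffs 5, -2 → best response Up.
Player 2 against (Up, S): payoffs 8, 9 → best response East.
Player 2 against (Up, T): payoffs -6, 3 → best response East.
Player 2 against (Down, S): payoffs 6, 7 → best response East.
Player 2 against (Down, T): payoffs -3, -1 → best response East.
Player 3 against (Up, West): payoffs -4, -1 → best response T.
Player 3 against (Up, East): payoffs -4, 9 → best response T.
Player 3 against (Down, West): payoffs 5, -9 → best response S.
Player 3 against (Down, East): payoffs -4, 3 → best response T.
Mutual best responses: (Up, East, T).

The unique pure-strategy Nash equilibrium is (Up, East, T).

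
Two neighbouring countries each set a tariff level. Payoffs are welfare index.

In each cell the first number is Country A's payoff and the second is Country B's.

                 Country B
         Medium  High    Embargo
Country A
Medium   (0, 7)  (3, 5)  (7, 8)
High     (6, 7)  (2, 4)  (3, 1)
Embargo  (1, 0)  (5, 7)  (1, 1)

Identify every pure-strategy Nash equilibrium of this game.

(Medium, Embargo), (High, Medium), (Embargo, High)

Country A against Medium: payoffs 0, 6, 1 → best response High.
Country A against High: payoffs 3, 2, 5 → best response Embargo.
Country A against Embargo: payoffs 7, 3, 1 → best response Medium.
Country B against Medium: payoffs 7, 5, 8 → best response Embargo.
Country B against High: payoffs 7, 4, 1 → best response Medium.
Country B against Embargo: payoffs 0, 7, 1 → best response High.
Mutual best responses: (Medium, Embargo); (High, Medium); (Embargo, High).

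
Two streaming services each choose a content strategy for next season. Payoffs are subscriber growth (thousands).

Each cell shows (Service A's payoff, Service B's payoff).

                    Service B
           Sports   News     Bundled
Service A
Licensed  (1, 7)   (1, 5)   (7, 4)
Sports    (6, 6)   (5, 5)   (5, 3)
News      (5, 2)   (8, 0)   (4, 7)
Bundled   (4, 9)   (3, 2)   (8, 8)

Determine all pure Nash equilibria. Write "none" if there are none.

(Licensed, Sports): Service A can switch to Sports (1 → 6). Not NE.
(Licensed, News): Service A can switch to Sports (1 → 5). Not NE.
(Licensed, Bundled): Service A can switch to Bundled (7 → 8). Not NE.
(Sports, Sports): Service A gets 6, best alternative 5; Service B gets 6, best alternative 5. No profitable deviation — NE.
(Sports, News): Service A can switch to News (5 → 8). Not NE.
(Sports, Bundled): Service A can switch to Licensed (5 → 7). Not NE.
(News, Sports): Service A can switch to Sports (5 → 6). Not NE.
(The remaining 5 profiles each have a profitable deviation by the same check.)

The unique pure-strategy Nash equilibrium is (Sports, Sports).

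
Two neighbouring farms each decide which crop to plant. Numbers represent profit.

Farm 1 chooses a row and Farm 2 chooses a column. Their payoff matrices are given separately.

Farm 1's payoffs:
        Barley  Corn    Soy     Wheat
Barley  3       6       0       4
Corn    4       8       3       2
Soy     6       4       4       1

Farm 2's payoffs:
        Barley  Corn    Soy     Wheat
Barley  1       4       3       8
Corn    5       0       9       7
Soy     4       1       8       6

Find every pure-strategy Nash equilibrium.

Farm 1 against Barley: payoffs 3, 4, 6 → best response Soy.
Farm 1 against Corn: payoffs 6, 8, 4 → best response Corn.
Farm 1 against Soy: payoffs 0, 3, 4 → best response Soy.
Farm 1 against Wheat: payoffs 4, 2, 1 → best response Barley.
Farm 2 against Barley: payoffs 1, 4, 3, 8 → best response Wheat.
Farm 2 against Corn: payoffs 5, 0, 9, 7 → best response Soy.
Farm 2 against Soy: payoffs 4, 1, 8, 6 → best response Soy.
Mutual best responses: (Barley, Wheat); (Soy, Soy).

(Barley, Wheat), (Soy, Soy)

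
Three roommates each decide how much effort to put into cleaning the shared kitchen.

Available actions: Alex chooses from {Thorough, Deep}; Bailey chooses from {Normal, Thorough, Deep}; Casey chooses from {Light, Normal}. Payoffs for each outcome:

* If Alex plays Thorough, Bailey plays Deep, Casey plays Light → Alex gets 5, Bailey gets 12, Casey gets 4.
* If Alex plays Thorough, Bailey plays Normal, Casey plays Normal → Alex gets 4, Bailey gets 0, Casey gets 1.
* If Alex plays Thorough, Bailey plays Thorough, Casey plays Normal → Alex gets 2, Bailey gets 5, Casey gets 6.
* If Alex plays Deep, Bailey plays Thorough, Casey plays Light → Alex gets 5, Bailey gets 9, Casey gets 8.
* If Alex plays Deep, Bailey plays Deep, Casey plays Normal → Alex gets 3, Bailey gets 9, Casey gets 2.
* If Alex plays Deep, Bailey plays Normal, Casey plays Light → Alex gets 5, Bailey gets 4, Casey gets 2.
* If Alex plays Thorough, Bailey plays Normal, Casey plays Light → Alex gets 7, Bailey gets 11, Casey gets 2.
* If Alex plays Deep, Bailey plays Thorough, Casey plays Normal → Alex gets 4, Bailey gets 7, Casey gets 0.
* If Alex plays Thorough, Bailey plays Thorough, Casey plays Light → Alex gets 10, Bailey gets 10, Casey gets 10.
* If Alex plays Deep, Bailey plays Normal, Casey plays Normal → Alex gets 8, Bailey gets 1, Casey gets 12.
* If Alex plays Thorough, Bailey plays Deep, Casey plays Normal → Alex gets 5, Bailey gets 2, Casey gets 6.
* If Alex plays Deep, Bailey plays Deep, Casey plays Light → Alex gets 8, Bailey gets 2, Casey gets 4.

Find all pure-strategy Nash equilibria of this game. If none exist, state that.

This game has no pure Nash equilibrium.

Mark each player's best response to every combination of opponents' strategies; a profile where every player is best-responding is a pure Nash equilibrium.
Alex against (Normal, Light): payoffs 7, 5 → best response Thorough.
Alex against (Normal, Normal): payoffs 4, 8 → best response Deep.
Alex against (Thorough, Light): payoffs 10, 5 → best response Thorough.
Alex against (Thorough, Normal): payoffs 2, 4 → best response Deep.
Alex against (Deep, Light): payoffs 5, 8 → best response Deep.
Alex against (Deep, Normal): payoffs 5, 3 → best response Thorough.
Bailey against (Thorough, Light): payoffs 11, 10, 12 → best response Deep.
Bailey against (Thorough, Normal): payoffs 0, 5, 2 → best response Thorough.
Bailey against (Deep, Light): payoffs 4, 9, 2 → best response Thorough.
Bailey against (Deep, Normal): payoffs 1, 7, 9 → best response Deep.
Casey against (Thorough, Normal): payoffs 2, 1 → best response Light.
Casey against (Thorough, Thorough): payoffs 10, 6 → best response Light.
Casey against (Thorough, Deep): payoffs 4, 6 → best response Normal.
Casey against (Deep, Normal): payoffs 2, 12 → best response Normal.
Casey against (Deep, Thorough): payoffs 8, 0 → best response Light.
Casey against (Deep, Deep): payoffs 4, 2 → best response Light.
No profile is a mutual best response for all players.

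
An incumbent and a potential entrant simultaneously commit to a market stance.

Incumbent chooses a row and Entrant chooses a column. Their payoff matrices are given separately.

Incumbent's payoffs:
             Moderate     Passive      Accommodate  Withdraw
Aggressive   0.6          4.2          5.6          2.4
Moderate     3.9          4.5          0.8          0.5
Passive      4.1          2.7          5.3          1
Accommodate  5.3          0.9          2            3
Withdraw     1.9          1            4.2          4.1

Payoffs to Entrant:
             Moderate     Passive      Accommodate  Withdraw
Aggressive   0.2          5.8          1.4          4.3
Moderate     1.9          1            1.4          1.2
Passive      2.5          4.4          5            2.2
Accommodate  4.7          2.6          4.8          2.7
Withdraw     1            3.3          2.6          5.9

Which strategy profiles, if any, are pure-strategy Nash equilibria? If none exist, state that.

Mark each player's best response to every combination of opponents' strategies; a profile where every player is best-responding is a pure Nash equilibrium.
Incumbent against Moderate: payoffs 0.6, 3.9, 4.1, 5.3, 1.9 → best response Accommodate.
Incumbent against Passive: payoffs 4.2, 4.5, 2.7, 0.9, 1 → best response Moderate.
Incumbent against Accommodate: payoffs 5.6, 0.8, 5.3, 2, 4.2 → best response Aggressive.
Incumbent against Withdraw: payoffs 2.4, 0.5, 1, 3, 4.1 → best response Withdraw.
Entrant against Aggressive: payoffs 0.2, 5.8, 1.4, 4.3 → best response Passive.
Entrant against Moderate: payoffs 1.9, 1, 1.4, 1.2 → best response Moderate.
Entrant against Passive: payoffs 2.5, 4.4, 5, 2.2 → best response Accommodate.
Entrant against Accommodate: payoffs 4.7, 2.6, 4.8, 2.7 → best response Accommodate.
Entrant against Withdraw: payoffs 1, 3.3, 2.6, 5.9 → best response Withdraw.
Mutual best responses: (Withdraw, Withdraw).

(Withdraw, Withdraw)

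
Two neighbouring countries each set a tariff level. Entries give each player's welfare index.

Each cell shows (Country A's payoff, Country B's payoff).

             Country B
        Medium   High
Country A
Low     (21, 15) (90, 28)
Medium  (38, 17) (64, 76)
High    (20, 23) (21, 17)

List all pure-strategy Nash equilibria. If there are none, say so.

Pure NE: (Low, High)

For each strategy profile, look for a profitable unilateral deviation.
(Low, Medium): Country A can switch to Medium (21 → 38). Not NE.
(Low, High): Country A gets 90, best alternative 64; Country B gets 28, best alternative 15. No profitable deviation — NE.
(Medium, Medium): Country B can switch to High (17 → 76). Not NE.
(Medium, High): Country A can switch to Low (64 → 90). Not NE.
(High, Medium): Country A can switch to Low (20 → 21). Not NE.
(High, High): Country A can switch to Low (21 → 90). Not NE.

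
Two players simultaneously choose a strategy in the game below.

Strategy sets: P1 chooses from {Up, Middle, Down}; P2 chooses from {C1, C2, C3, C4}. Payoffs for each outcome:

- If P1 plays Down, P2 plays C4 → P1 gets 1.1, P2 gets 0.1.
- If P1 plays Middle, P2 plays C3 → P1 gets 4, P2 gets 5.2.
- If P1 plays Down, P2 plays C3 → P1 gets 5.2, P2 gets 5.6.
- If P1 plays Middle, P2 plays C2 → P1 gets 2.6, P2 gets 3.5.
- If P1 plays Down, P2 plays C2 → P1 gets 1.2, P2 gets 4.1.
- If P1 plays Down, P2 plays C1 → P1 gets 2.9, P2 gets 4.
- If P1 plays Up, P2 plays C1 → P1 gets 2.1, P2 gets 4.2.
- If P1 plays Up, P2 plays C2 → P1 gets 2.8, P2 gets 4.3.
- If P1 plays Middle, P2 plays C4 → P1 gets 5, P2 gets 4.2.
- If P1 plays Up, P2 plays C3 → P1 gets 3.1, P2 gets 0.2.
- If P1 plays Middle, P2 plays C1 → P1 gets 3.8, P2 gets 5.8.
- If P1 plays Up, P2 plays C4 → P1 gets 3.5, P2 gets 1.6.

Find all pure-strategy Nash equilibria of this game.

P1 against C1: payoffs 2.1, 3.8, 2.9 → best response Middle.
P1 against C2: payoffs 2.8, 2.6, 1.2 → best response Up.
P1 against C3: payoffs 3.1, 4, 5.2 → best response Down.
P1 against C4: payoffs 3.5, 5, 1.1 → best response Middle.
P2 against Up: payoffs 4.2, 4.3, 0.2, 1.6 → best response C2.
P2 against Middle: payoffs 5.8, 3.5, 5.2, 4.2 → best response C1.
P2 against Down: payoffs 4, 4.1, 5.6, 0.1 → best response C3.
Mutual best responses: (Up, C2); (Middle, C1); (Down, C3).

(Up, C2) and (Middle, C1) and (Down, C3)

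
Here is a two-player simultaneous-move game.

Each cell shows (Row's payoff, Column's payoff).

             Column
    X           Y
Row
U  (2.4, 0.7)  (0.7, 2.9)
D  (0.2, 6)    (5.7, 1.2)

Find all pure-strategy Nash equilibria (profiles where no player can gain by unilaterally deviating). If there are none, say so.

No pure-strategy Nash equilibrium.

Check each profile: it is a Nash equilibrium iff no player can strictly gain by switching unilaterally.
(U, X): Column can switch to Y (0.7 → 2.9). Not NE.
(U, Y): Row can switch to D (0.7 → 5.7). Not NE.
(D, X): Row can switch to U (0.2 → 2.4). Not NE.
(D, Y): Column can switch to X (1.2 → 6). Not NE.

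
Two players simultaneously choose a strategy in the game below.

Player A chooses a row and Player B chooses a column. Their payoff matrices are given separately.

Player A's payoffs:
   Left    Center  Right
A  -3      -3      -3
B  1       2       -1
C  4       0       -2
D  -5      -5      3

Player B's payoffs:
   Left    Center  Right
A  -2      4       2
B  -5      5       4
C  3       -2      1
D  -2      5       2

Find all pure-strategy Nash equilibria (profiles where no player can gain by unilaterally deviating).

The pure Nash equilibria are (B, Center) and (C, Left).

Player A against Left: payoffs -3, 1, 4, -5 → best response C.
Player A against Center: payoffs -3, 2, 0, -5 → best response B.
Player A against Right: payoffs -3, -1, -2, 3 → best response D.
Player B against A: payoffs -2, 4, 2 → best response Center.
Player B against B: payoffs -5, 5, 4 → best response Center.
Player B against C: payoffs 3, -2, 1 → best response Left.
Player B against D: payoffs -2, 5, 2 → best response Center.
Mutual best responses: (B, Center); (C, Left).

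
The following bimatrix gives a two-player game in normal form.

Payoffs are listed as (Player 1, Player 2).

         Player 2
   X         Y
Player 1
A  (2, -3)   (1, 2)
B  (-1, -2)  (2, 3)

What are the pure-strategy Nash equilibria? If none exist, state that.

The unique pure-strategy Nash equilibrium is (B, Y).

(A, X): Player 2 can switch to Y (-3 → 2). Not NE.
(A, Y): Player 1 can switch to B (1 → 2). Not NE.
(B, X): Player 1 can switch to A (-1 → 2). Not NE.
(B, Y): Player 1 gets 2, best alternative 1; Player 2 gets 3, best alternative -2. No profitable deviation — NE.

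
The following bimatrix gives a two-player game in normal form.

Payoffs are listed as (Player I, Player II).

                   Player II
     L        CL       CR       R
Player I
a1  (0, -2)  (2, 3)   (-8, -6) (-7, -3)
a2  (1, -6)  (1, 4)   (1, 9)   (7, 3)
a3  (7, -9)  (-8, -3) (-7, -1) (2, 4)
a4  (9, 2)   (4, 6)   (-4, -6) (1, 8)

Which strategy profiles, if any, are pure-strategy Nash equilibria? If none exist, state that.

Pure NE: (a2, CR)

Check each profile: it is a Nash equilibrium iff no player can strictly gain by switching unilaterally.
(a1, L): Player I can switch to a2 (0 → 1). Not NE.
(a1, CL): Player I can switch to a4 (2 → 4). Not NE.
(a1, CR): Player I can switch to a2 (-8 → 1). Not NE.
(a1, R): Player I can switch to a2 (-7 → 7). Not NE.
(a2, L): Player I can switch to a3 (1 → 7). Not NE.
(a2, CL): Player I can switch to a1 (1 → 2). Not NE.
(a2, CR): Player I gets 1, best alternative -4; Player II gets 9, best alternative 4. No profitable deviation — NE.
(a2, R): Player II can switch to CL (3 → 4). Not NE.
(a3, L): Player I can switch to a4 (7 → 9). Not NE.
(a3, CL): Player I can switch to a1 (-8 → 2). Not NE.
(a3, CR): Player I can switch to a2 (-7 → 1). Not NE.
(The remaining 5 profiles each have a profitable deviation by the same check.)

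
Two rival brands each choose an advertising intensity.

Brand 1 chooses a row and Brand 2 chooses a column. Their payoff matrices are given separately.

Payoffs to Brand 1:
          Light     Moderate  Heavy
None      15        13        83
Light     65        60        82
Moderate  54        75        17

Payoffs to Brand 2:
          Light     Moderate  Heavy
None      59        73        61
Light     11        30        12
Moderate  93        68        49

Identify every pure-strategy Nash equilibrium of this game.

(None, Light): Brand 1 can switch to Light (15 → 65). Not NE.
(None, Moderate): Brand 1 can switch to Light (13 → 60). Not NE.
(None, Heavy): Brand 2 can switch to Moderate (61 → 73). Not NE.
(Light, Light): Brand 2 can switch to Moderate (11 → 30). Not NE.
(Light, Moderate): Brand 1 can switch to Moderate (60 → 75). Not NE.
(Light, Heavy): Brand 1 can switch to None (82 → 83). Not NE.
(Moderate, Light): Brand 1 can switch to Light (54 → 65). Not NE.
(Moderate, Moderate): Brand 2 can switch to Light (68 → 93). Not NE.
(The remaining 1 profile has a profitable deviation by the same check.)

No pure-strategy Nash equilibrium.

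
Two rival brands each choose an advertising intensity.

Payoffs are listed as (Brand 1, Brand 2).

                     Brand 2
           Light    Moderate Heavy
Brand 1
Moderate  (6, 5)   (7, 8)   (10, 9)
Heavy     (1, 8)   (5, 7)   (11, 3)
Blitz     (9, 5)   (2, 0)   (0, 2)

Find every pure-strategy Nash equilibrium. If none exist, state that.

For each player, find the best response to each opponent profile; mutual best responses are the pure NE.
Brand 1 against Light: payoffs 6, 1, 9 → best response Blitz.
Brand 1 against Moderate: payoffs 7, 5, 2 → best response Moderate.
Brand 1 against Heavy: payoffs 10, 11, 0 → best response Heavy.
Brand 2 against Moderate: payoffs 5, 8, 9 → best response Heavy.
Brand 2 against Heavy: payoffs 8, 7, 3 → best response Light.
Brand 2 against Blitz: payoffs 5, 0, 2 → best response Light.
Mutual best responses: (Blitz, Light).

(Blitz, Light)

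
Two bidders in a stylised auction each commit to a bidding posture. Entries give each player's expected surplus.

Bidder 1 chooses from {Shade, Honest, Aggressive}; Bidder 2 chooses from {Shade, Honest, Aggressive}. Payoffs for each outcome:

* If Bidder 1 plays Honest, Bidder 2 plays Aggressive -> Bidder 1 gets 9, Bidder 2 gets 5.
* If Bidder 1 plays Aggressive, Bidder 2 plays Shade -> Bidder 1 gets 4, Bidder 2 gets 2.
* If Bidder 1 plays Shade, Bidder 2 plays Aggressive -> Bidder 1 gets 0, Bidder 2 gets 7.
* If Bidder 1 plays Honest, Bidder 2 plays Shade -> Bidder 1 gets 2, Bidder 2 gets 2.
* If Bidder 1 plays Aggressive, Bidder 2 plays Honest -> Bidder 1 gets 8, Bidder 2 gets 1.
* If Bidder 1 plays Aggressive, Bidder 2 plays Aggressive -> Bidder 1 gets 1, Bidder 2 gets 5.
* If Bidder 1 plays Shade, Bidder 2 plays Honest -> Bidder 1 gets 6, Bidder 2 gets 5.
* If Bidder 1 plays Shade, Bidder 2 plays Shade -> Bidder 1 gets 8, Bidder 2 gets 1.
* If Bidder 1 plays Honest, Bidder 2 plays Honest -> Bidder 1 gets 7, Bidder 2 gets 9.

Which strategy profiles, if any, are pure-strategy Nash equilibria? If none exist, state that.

Bidder 1 against Shade: payoffs 8, 2, 4 → best response Shade.
Bidder 1 against Honest: payoffs 6, 7, 8 → best response Aggressive.
Bidder 1 against Aggressive: payoffs 0, 9, 1 → best response Honest.
Bidder 2 against Shade: payoffs 1, 5, 7 → best response Aggressive.
Bidder 2 against Honest: payoffs 2, 9, 5 → best response Honest.
Bidder 2 against Aggressive: payoffs 2, 1, 5 → best response Aggressive.
No profile is a mutual best response for all players.

No pure-strategy Nash equilibrium.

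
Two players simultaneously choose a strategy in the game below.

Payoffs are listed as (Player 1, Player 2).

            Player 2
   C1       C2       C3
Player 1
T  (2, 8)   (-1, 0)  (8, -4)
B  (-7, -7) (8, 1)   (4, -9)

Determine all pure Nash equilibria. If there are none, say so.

The pure Nash equilibria are (T, C1); (B, C2).

Player 1 against C1: payoffs 2, -7 → best response T.
Player 1 against C2: payoffs -1, 8 → best response B.
Player 1 against C3: payoffs 8, 4 → best response T.
Player 2 against T: payoffs 8, 0, -4 → best response C1.
Player 2 against B: payoffs -7, 1, -9 → best response C2.
Mutual best responses: (T, C1); (B, C2).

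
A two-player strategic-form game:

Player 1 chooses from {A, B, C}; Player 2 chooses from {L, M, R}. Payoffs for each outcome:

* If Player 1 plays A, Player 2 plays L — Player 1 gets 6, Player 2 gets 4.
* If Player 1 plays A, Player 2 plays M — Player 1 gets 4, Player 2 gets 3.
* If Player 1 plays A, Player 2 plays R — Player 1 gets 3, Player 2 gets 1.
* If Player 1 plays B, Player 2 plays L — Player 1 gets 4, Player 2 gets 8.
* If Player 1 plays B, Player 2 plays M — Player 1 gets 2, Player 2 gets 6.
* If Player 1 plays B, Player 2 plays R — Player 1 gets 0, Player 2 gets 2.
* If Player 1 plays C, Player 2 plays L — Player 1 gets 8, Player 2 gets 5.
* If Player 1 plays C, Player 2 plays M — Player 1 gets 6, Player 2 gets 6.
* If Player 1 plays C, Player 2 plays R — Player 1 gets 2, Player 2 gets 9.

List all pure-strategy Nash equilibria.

There is no pure-strategy Nash equilibrium.

(A, L): Player 1 can switch to C (6 → 8). Not NE.
(A, M): Player 1 can switch to C (4 → 6). Not NE.
(A, R): Player 2 can switch to L (1 → 4). Not NE.
(B, L): Player 1 can switch to A (4 → 6). Not NE.
(B, M): Player 1 can switch to A (2 → 4). Not NE.
(B, R): Player 1 can switch to A (0 → 3). Not NE.
(C, L): Player 2 can switch to M (5 → 6). Not NE.
(C, M): Player 2 can switch to R (6 → 9). Not NE.
(C, R): Player 1 can switch to A (2 → 3). Not NE.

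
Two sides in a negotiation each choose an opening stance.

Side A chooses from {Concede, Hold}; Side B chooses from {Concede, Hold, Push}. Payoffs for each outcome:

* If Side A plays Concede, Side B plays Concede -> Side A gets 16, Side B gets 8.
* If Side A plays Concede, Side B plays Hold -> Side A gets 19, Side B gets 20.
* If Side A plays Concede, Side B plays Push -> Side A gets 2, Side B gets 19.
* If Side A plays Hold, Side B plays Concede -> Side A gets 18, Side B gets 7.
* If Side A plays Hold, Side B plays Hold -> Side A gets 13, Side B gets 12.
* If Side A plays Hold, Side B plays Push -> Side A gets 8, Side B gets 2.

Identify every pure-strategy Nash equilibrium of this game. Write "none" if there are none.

Side A against Concede: payoffs 16, 18 → best response Hold.
Side A against Hold: payoffs 19, 13 → best response Concede.
Side A against Push: payoffs 2, 8 → best response Hold.
Side B against Concede: payoffs 8, 20, 19 → best response Hold.
Side B against Hold: payoffs 7, 12, 2 → best response Hold.
Mutual best responses: (Concede, Hold).

The unique pure-strategy Nash equilibrium is (Concede, Hold).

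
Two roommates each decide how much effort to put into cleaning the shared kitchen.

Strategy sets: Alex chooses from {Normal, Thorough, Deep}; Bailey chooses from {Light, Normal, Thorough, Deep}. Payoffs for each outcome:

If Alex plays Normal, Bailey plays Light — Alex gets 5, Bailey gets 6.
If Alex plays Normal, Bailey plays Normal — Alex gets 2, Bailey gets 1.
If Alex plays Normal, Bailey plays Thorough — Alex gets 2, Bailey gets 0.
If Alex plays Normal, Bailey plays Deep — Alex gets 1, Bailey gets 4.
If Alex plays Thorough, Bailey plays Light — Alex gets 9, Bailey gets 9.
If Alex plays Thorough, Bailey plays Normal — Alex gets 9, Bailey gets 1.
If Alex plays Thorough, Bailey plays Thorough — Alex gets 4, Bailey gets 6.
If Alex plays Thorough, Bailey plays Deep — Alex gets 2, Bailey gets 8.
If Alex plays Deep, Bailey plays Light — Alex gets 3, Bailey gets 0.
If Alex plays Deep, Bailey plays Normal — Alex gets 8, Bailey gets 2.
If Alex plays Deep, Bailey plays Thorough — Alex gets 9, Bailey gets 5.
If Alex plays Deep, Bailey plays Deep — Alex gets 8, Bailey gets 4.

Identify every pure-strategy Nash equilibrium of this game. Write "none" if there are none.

Alex against Light: payoffs 5, 9, 3 → best response Thorough.
Alex against Normal: payoffs 2, 9, 8 → best response Thorough.
Alex against Thorough: payoffs 2, 4, 9 → best response Deep.
Alex against Deep: payoffs 1, 2, 8 → best response Deep.
Bailey against Normal: payoffs 6, 1, 0, 4 → best response Light.
Bailey against Thorough: payoffs 9, 1, 6, 8 → best response Light.
Bailey against Deep: payoffs 0, 2, 5, 4 → best response Thorough.
Mutual best responses: (Thorough, Light); (Deep, Thorough).

(Thorough, Light); (Deep, Thorough)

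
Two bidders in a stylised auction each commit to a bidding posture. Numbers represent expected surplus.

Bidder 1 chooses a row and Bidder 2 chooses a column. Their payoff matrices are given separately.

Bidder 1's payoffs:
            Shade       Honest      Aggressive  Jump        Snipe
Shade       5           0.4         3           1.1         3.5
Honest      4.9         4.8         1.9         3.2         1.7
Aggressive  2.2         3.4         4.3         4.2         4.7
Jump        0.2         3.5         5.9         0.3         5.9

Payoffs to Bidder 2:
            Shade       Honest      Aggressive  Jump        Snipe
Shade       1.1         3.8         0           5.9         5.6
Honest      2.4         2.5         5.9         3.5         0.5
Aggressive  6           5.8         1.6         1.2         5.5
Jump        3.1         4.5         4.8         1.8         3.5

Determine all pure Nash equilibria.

(Shade, Shade): Bidder 2 can switch to Honest (1.1 → 3.8). Not NE.
(Shade, Honest): Bidder 1 can switch to Honest (0.4 → 4.8). Not NE.
(Shade, Aggressive): Bidder 1 can switch to Aggressive (3 → 4.3). Not NE.
(Shade, Jump): Bidder 1 can switch to Honest (1.1 → 3.2). Not NE.
(Shade, Snipe): Bidder 1 can switch to Aggressive (3.5 → 4.7). Not NE.
(Honest, Shade): Bidder 1 can switch to Shade (4.9 → 5). Not NE.
(Honest, Honest): Bidder 2 can switch to Aggressive (2.5 → 5.9). Not NE.
(Honest, Aggressive): Bidder 1 can switch to Shade (1.9 → 3). Not NE.
(Honest, Jump): Bidder 1 can switch to Aggressive (3.2 → 4.2). Not NE.
(Honest, Snipe): Bidder 1 can switch to Shade (1.7 → 3.5). Not NE.
(Aggressive, Shade): Bidder 1 can switch to Shade (2.2 → 5). Not NE.
(Aggressive, Honest): Bidder 1 can switch to Honest (3.4 → 4.8). Not NE.
(Jump, Aggressive): Bidder 1 gets 5.9, best alternative 4.3; Bidder 2 gets 4.8, best alternative 4.5. No profitable deviation — NE.
(The remaining 7 profiles each have a profitable deviation by the same check.)

(Jump, Aggressive)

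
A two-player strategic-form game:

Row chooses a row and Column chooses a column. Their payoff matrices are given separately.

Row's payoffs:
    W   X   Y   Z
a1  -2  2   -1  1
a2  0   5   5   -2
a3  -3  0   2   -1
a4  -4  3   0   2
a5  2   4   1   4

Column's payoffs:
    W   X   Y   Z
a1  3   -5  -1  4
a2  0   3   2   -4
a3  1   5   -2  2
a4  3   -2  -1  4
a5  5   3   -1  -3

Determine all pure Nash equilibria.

The pure Nash equilibria are (a2, X) and (a5, W).

Row against W: payoffs -2, 0, -3, -4, 2 → best response a5.
Row against X: payoffs 2, 5, 0, 3, 4 → best response a2.
Row against Y: payoffs -1, 5, 2, 0, 1 → best response a2.
Row against Z: payoffs 1, -2, -1, 2, 4 → best response a5.
Column against a1: payoffs 3, -5, -1, 4 → best response Z.
Column against a2: payoffs 0, 3, 2, -4 → best response X.
Column against a3: payoffs 1, 5, -2, 2 → best response X.
Column against a4: payoffs 3, -2, -1, 4 → best response Z.
Column against a5: payoffs 5, 3, -1, -3 → best response W.
Mutual best responses: (a2, X); (a5, W).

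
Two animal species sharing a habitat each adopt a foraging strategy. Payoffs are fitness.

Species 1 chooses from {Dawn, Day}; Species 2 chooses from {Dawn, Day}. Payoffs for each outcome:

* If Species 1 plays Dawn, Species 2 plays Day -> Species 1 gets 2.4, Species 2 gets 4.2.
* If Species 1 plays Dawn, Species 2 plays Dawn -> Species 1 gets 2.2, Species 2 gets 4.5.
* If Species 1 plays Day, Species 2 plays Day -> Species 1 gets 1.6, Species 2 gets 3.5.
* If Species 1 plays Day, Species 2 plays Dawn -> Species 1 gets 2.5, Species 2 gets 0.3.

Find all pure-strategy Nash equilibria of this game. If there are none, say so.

There is no pure-strategy Nash equilibrium.

Check each profile: it is a Nash equilibrium iff no player can strictly gain by switching unilaterally.
(Dawn, Dawn): Species 1 can switch to Day (2.2 → 2.5). Not NE.
(Dawn, Day): Species 2 can switch to Dawn (4.2 → 4.5). Not NE.
(Day, Dawn): Species 2 can switch to Day (0.3 → 3.5). Not NE.
(Day, Day): Species 1 can switch to Dawn (1.6 → 2.4). Not NE.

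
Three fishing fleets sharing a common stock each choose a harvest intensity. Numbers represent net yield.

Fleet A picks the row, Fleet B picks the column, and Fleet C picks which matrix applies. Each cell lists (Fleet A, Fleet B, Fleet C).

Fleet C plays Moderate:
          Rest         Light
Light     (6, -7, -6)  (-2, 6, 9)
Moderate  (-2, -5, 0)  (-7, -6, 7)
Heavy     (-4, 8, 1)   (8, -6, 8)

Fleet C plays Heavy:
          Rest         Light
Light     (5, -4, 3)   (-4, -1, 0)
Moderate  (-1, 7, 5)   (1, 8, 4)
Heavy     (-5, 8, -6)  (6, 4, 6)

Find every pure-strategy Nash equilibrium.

none

Fleet A against (Rest, Moderate): payoffs 6, -2, -4 → best response Light.
Fleet A against (Rest, Heavy): payoffs 5, -1, -5 → best response Light.
Fleet A against (Light, Moderate): payoffs -2, -7, 8 → best response Heavy.
Fleet A against (Light, Heavy): payoffs -4, 1, 6 → best response Heavy.
Fleet B against (Light, Moderate): payoffs -7, 6 → best response Light.
Fleet B against (Light, Heavy): payoffs -4, -1 → best response Light.
Fleet B against (Moderate, Moderate): payoffs -5, -6 → best response Rest.
Fleet B against (Moderate, Heavy): payoffs 7, 8 → best response Light.
Fleet B against (Heavy, Moderate): payoffs 8, -6 → best response Rest.
Fleet B against (Heavy, Heavy): payoffs 8, 4 → best response Rest.
Fleet C against (Light, Rest): payoffs -6, 3 → best response Heavy.
Fleet C against (Light, Light): payoffs 9, 0 → best response Moderate.
Fleet C against (Moderate, Rest): payoffs 0, 5 → best response Heavy.
Fleet C against (Moderate, Light): payoffs 7, 4 → best response Moderate.
Fleet C against (Heavy, Rest): payoffs 1, -6 → best response Moderate.
Fleet C against (Heavy, Light): payoffs 8, 6 → best response Moderate.
No profile is a mutual best response for all players.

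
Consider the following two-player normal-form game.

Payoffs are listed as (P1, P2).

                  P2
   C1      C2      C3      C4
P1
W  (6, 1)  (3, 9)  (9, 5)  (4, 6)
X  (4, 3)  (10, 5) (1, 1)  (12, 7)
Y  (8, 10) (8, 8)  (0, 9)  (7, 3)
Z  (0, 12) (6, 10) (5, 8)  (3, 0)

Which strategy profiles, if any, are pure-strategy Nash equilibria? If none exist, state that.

Pure-strategy Nash equilibria: (X, C4); (Y, C1)

Mark each player's best response to every combination of opponents' strategies; a profile where every player is best-responding is a pure Nash equilibrium.
P1 against C1: payoffs 6, 4, 8, 0 → best response Y.
P1 against C2: payoffs 3, 10, 8, 6 → best response X.
P1 against C3: payoffs 9, 1, 0, 5 → best response W.
P1 against C4: payoffs 4, 12, 7, 3 → best response X.
P2 against W: payoffs 1, 9, 5, 6 → best response C2.
P2 against X: payoffs 3, 5, 1, 7 → best response C4.
P2 against Y: payoffs 10, 8, 9, 3 → best response C1.
P2 against Z: payoffs 12, 10, 8, 0 → best response C1.
Mutual best responses: (X, C4); (Y, C1).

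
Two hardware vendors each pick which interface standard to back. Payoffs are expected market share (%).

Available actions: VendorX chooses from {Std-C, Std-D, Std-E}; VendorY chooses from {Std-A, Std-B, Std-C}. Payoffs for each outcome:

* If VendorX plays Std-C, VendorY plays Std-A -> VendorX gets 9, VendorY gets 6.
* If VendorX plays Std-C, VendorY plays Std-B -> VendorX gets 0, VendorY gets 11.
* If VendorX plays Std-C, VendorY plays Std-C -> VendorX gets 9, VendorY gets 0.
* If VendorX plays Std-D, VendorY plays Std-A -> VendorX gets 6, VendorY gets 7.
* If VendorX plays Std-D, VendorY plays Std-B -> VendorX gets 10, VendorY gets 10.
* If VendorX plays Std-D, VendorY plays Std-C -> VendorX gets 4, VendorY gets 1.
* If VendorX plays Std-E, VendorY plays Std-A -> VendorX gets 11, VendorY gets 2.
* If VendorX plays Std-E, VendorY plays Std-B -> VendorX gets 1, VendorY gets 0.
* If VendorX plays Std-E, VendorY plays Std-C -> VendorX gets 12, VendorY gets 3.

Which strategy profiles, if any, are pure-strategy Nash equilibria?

(Std-C, Std-A): VendorX can switch to Std-E (9 → 11). Not NE.
(Std-C, Std-B): VendorX can switch to Std-D (0 → 10). Not NE.
(Std-C, Std-C): VendorX can switch to Std-E (9 → 12). Not NE.
(Std-D, Std-A): VendorX can switch to Std-C (6 → 9). Not NE.
(Std-D, Std-B): VendorX gets 10, best alternative 1; VendorY gets 10, best alternative 7. No profitable deviation — NE.
(Std-D, Std-C): VendorX can switch to Std-C (4 → 9). Not NE.
(Std-E, Std-A): VendorY can switch to Std-C (2 → 3). Not NE.
(Std-E, Std-B): VendorX can switch to Std-D (1 → 10). Not NE.
(Std-E, Std-C): VendorX gets 12, best alternative 9; VendorY gets 3, best alternative 2. No profitable deviation — NE.

The pure Nash equilibria are (Std-D, Std-B); (Std-E, Std-C).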